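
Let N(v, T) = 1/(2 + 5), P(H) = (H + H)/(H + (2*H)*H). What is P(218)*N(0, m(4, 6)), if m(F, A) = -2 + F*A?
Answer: 2/3059 ≈ 0.00065381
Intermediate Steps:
m(F, A) = -2 + A*F
P(H) = 2*H/(H + 2*H²) (P(H) = (2*H)/(H + 2*H²) = 2*H/(H + 2*H²))
N(v, T) = ⅐ (N(v, T) = 1/7 = ⅐)
P(218)*N(0, m(4, 6)) = (2/(1 + 2*218))*(⅐) = (2/(1 + 436))*(⅐) = (2/437)*(⅐) = 2/3059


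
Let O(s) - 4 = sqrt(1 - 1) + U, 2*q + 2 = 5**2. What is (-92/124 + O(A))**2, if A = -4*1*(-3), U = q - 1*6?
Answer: 294849/3844 ≈ 76.704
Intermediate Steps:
q = 23/2 (q = -1 + (1/2)*5**2 = -1 + (1/2)*25 = -1 + 25/2 = 23/2 ≈ 11.500)
U = 11/2 (U = 23/2 - 1*6 = 23/2 - 6 = 11/2 ≈ 5.5000)
A = 12 (A = -4*(-3) = 12)
O(s) = 19/2 (O(s) = 4 + (sqrt(1 - 1) + 11/2) = 4 + (sqrt(0) + 11/2) = 4 + (0 + 11/2) = 4 + 11/2 = 19/2)
(-92/124 + O(A))**2 = (-92/124 + 19/2)**2 = (-92*1/124 + 19/2)**2 = (-23/31 + 19/2)**2 = (543/62)**2 = 294849/3844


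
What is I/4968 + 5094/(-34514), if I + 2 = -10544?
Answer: -97322909/42866388 ≈ -2.2704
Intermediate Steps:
I = -10546 (I = -2 - 10544 = -10546)
I/4968 + 5094/(-34514) = -10546/4968 + 5094/(-34514) = -10546*1/4968 + 5094*(-1/34514) = -5273/2484 - 2547/17257 = -97322909/42866388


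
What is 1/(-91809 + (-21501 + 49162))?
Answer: -1/64148 ≈ -1.5589e-5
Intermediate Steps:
1/(-91809 + (-21501 + 49162)) = 1/(-91809 + 27661) = 1/(-64148) = -1/64148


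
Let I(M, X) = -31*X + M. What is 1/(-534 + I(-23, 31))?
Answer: -1/1518 ≈ -0.00065876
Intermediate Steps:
I(M, X) = M - 31*X
1/(-534 + I(-23, 31)) = 1/(-534 + (-23 - 31*31)) = 1/(-534 + (-23 - 961)) = 1/(-534 - 984) = 1/(-1518) = -1/1518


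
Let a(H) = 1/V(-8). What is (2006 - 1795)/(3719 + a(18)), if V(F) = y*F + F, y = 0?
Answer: 8/141 ≈ 0.056738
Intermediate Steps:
V(F) = F (V(F) = 0*F + F = 0 + F = F)
a(H) = -⅛ (a(H) = 1/(-8) = -⅛)
(2006 - 1795)/(3719 + a(18)) = (2006 - 1795)/(3719 - ⅛) = 211/(29751/8) = 211*(8/29751) = 8/141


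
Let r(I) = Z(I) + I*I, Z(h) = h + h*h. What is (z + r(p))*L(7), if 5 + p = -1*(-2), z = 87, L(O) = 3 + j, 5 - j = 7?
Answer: 102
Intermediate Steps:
j = -2 (j = 5 - 1*7 = 5 - 7 = -2)
L(O) = 1 (L(O) = 3 - 2 = 1)
Z(h) = h + h²
p = -3 (p = -5 - 1*(-2) = -5 + 2 = -3)
r(I) = I² + I*(1 + I) (r(I) = I*(1 + I) + I*I = I*(1 + I) + I² = I² + I*(1 + I))
(z + r(p))*L(7) = (87 - 3*(1 + 2*(-3)))*1 = (87 - 3*(1 - 6))*1 = (87 - 3*(-5))*1 = (87 + 15)*1 = 102*1 = 102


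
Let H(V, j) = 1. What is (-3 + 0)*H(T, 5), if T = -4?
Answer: -3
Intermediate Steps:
(-3 + 0)*H(T, 5) = (-3 + 0)*1 = -3*1 = -3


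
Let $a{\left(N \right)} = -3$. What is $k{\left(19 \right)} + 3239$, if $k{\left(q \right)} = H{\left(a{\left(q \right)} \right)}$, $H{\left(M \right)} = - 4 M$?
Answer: $3251$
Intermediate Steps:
$k{\left(q \right)} = 12$ ($k{\left(q \right)} = \left(-4\right) \left(-3\right) = 12$)
$k{\left(19 \right)} + 3239 = 12 + 3239 = 3251$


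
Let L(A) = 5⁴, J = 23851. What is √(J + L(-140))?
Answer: 2*√6119 ≈ 156.45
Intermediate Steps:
L(A) = 625
√(J + L(-140)) = √(23851 + 625) = √24476 = 2*√6119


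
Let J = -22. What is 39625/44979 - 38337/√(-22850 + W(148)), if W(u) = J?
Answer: 39625/44979 + 12779*I*√5718/3812 ≈ 0.88097 + 253.49*I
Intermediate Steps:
W(u) = -22
39625/44979 - 38337/√(-22850 + W(148)) = 39625/44979 - 38337/√(-22850 - 22) = 39625*(1/44979) - 38337*(-I*√5718/11436) = 39625/44979 - 38337*(-I*√5718/11436) = 39625/44979 - (-12779)*I*√5718/3812 = 39625/44979 + 12779*I*√5718/3812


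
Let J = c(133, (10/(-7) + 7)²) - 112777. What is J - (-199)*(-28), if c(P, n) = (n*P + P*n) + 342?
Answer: -768251/7 ≈ -1.0975e+5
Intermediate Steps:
c(P, n) = 342 + 2*P*n (c(P, n) = (P*n + P*n) + 342 = 2*P*n + 342 = 342 + 2*P*n)
J = -729247/7 (J = (342 + 2*133*(10/(-7) + 7)²) - 112777 = (342 + 2*133*(10*(-⅐) + 7)²) - 112777 = (342 + 2*133*(-10/7 + 7)²) - 112777 = (342 + 2*133*(39/7)²) - 112777 = (342 + 2*133*(1521/49)) - 112777 = (342 + 57798/7) - 112777 = 60192/7 - 112777 = -729247/7 ≈ -1.0418e+5)
J - (-199)*(-28) = -729247/7 - (-199)*(-28) = -729247/7 - 1*5572 = -729247/7 - 5572 = -768251/7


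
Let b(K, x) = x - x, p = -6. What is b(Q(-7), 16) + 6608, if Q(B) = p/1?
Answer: 6608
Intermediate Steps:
Q(B) = -6 (Q(B) = -6/1 = -6*1 = -6)
b(K, x) = 0
b(Q(-7), 16) + 6608 = 0 + 6608 = 6608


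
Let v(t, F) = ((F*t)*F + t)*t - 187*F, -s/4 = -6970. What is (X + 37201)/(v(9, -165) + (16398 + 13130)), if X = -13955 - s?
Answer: -4634/2265689 ≈ -0.0020453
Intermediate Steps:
s = 27880 (s = -4*(-6970) = 27880)
X = -41835 (X = -13955 - 1*27880 = -13955 - 27880 = -41835)
v(t, F) = -187*F + t*(t + t*F²) (v(t, F) = (t*F² + t)*t - 187*F = (t + t*F²)*t - 187*F = t*(t + t*F²) - 187*F = -187*F + t*(t + t*F²))
(X + 37201)/(v(9, -165) + (16398 + 13130)) = (-41835 + 37201)/((9² - 187*(-165) + (-165)²*9²) + (16398 + 13130)) = -4634/((81 + 30855 + 27225*81) + 29528) = -4634/((81 + 30855 + 2205225) + 29528) = -4634/(2236161 + 29528) = -4634/2265689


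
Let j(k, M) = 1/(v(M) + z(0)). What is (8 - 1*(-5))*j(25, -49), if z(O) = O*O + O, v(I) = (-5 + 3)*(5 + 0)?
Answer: -13/10 ≈ -1.3000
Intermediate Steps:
v(I) = -10 (v(I) = -2*5 = -10)
z(O) = O + O² (z(O) = O² + O = O + O²)
j(k, M) = -⅒ (j(k, M) = 1/(-10 + 0*(1 + 0)) = 1/(-10 + 0*1) = 1/(-10 + 0) = 1/(-10) = -⅒)
(8 - 1*(-5))*j(25, -49) = (8 - 1*(-5))*(-⅒) = (8 + 5)*(-⅒) = 13*(-⅒) = -13/10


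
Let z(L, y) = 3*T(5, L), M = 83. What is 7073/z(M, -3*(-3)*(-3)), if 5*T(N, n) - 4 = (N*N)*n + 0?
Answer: 3215/567 ≈ 5.6702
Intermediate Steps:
T(N, n) = ⅘ + n*N²/5 (T(N, n) = ⅘ + ((N*N)*n + 0)/5 = ⅘ + (N²*n + 0)/5 = ⅘ + (n*N² + 0)/5 = ⅘ + (n*N²)/5 = ⅘ + n*N²/5)
z(L, y) = 12/5 + 15*L (z(L, y) = 3*(⅘ + (⅕)*L*5²) = 3*(⅘ + (⅕)*L*25) = 3*(⅘ + 5*L) = 12/5 + 15*L)
7073/z(M, -3*(-3)*(-3)) = 7073/(12/5 + 15*83) = 7073/(12/5 + 1245) = 7073/(6237/5) = 7073*(5/6237) = 3215/567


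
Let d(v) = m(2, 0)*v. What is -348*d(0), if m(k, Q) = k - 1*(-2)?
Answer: 0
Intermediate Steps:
m(k, Q) = 2 + k (m(k, Q) = k + 2 = 2 + k)
d(v) = 4*v (d(v) = (2 + 2)*v = 4*v)
-348*d(0) = -1392*0 = -348*0 = 0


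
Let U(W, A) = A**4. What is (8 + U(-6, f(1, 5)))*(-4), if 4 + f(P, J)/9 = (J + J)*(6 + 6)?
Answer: -4751841936416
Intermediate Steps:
f(P, J) = -36 + 216*J (f(P, J) = -36 + 9*((J + J)*(6 + 6)) = -36 + 9*((2*J)*12) = -36 + 9*(24*J) = -36 + 216*J)
(8 + U(-6, f(1, 5)))*(-4) = (8 + (-36 + 216*5)**4)*(-4) = (8 + (-36 + 1080)**4)*(-4) = (8 + 1044**4)*(-4) = (8 + 1187960484096)*(-4) = 1187960484104*(-4) = -4751841936416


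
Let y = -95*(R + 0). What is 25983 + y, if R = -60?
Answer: 31683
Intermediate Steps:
y = 5700 (y = -95*(-60 + 0) = -95*(-60) = 5700)
25983 + y = 25983 + 5700 = 31683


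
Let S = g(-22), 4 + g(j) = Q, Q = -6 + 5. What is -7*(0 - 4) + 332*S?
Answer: -1632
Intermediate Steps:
Q = -1
g(j) = -5 (g(j) = -4 - 1 = -5)
S = -5
-7*(0 - 4) + 332*S = -7*(0 - 4) + 332*(-5) = -7*(-4) - 1660 = 28 - 1660 = -1632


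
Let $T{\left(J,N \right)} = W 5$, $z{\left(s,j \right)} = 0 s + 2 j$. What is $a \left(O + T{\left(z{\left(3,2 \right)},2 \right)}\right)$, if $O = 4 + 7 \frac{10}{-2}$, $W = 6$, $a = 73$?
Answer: $-73$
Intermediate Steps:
$z{\left(s,j \right)} = 2 j$ ($z{\left(s,j \right)} = 0 + 2 j = 2 j$)
$T{\left(J,N \right)} = 30$ ($T{\left(J,N \right)} = 6 \cdot 5 = 30$)
$O = -31$ ($O = 4 + 7 \cdot 10 \left(- \frac{1}{2}\right) = 4 + 7 \left(-5\right) = 4 - 35 = -31$)
$a \left(O + T{\left(z{\left(3,2 \right)},2 \right)}\right) = 73 \left(-31 + 30\right) = 73 \left(-1\right) = -73$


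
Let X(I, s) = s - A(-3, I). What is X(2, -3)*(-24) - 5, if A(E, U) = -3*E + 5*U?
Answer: 523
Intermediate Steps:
X(I, s) = -9 + s - 5*I (X(I, s) = s - (-3*(-3) + 5*I) = s - (9 + 5*I) = s + (-9 - 5*I) = -9 + s - 5*I)
X(2, -3)*(-24) - 5 = (-9 - 3 - 5*2)*(-24) - 5 = (-9 - 3 - 10)*(-24) - 5 = -22*(-24) - 5 = 528 - 5 = 523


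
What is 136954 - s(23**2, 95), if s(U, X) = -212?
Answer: 137166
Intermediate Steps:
136954 - s(23**2, 95) = 136954 - 1*(-212) = 136954 + 212 = 137166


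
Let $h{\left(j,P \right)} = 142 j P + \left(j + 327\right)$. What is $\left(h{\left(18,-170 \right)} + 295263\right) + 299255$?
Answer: $160343$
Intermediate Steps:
$h{\left(j,P \right)} = 327 + j + 142 P j$ ($h{\left(j,P \right)} = 142 P j + \left(327 + j\right) = 327 + j + 142 P j$)
$\left(h{\left(18,-170 \right)} + 295263\right) + 299255 = \left(\left(327 + 18 + 142 \left(-170\right) 18\right) + 295263\right) + 299255 = \left(\left(327 + 18 - 434520\right) + 295263\right) + 299255 = \left(-434175 + 295263\right) + 299255 = -138912 + 299255 = 160343$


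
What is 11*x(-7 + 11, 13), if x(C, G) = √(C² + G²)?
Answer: 11*√185 ≈ 149.62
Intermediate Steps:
11*x(-7 + 11, 13) = 11*√((-7 + 11)² + 13²) = 11*√(4² + 169) = 11*√(16 + 169) = 11*√185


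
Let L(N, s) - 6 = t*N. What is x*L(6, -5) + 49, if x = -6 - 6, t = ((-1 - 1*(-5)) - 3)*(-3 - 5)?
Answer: 553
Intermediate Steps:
t = -8 (t = ((-1 + 5) - 3)*(-8) = (4 - 3)*(-8) = 1*(-8) = -8)
L(N, s) = 6 - 8*N
x = -12
x*L(6, -5) + 49 = -12*(6 - 8*6) + 49 = -12*(6 - 48) + 49 = -12*(-42) + 49 = 504 + 49 = 553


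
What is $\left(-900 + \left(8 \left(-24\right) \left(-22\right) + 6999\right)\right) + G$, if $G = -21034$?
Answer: $-10711$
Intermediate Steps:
$\left(-900 + \left(8 \left(-24\right) \left(-22\right) + 6999\right)\right) + G = \left(-900 + \left(8 \left(-24\right) \left(-22\right) + 6999\right)\right) - 21034 = \left(-900 + \left(\left(-192\right) \left(-22\right) + 6999\right)\right) - 21034 = \left(-900 + \left(4224 + 6999\right)\right) - 21034 = \left(-900 + 11223\right) - 21034 = 10323 - 21034 = -10711$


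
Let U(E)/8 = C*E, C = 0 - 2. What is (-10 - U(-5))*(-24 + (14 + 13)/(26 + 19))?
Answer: 2106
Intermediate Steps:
C = -2
U(E) = -16*E (U(E) = 8*(-2*E) = -16*E)
(-10 - U(-5))*(-24 + (14 + 13)/(26 + 19)) = (-10 - (-16)*(-5))*(-24 + (14 + 13)/(26 + 19)) = (-10 - 1*80)*(-24 + 27/45) = (-10 - 80)*(-24 + 27*(1/45)) = -90*(-24 + ⅗) = -90*(-117/5) = 2106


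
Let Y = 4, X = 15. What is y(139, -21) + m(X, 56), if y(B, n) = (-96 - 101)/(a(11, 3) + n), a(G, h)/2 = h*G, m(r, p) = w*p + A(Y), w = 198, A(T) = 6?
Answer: 499033/45 ≈ 11090.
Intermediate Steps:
m(r, p) = 6 + 198*p (m(r, p) = 198*p + 6 = 6 + 198*p)
a(G, h) = 2*G*h (a(G, h) = 2*(h*G) = 2*(G*h) = 2*G*h)
y(B, n) = -197/(66 + n) (y(B, n) = (-96 - 101)/(2*11*3 + n) = -197/(66 + n))
y(139, -21) + m(X, 56) = -197/(66 - 21) + (6 + 198*56) = -197/45 + (6 + 11088) = -197*1/45 + 11094 = -197/45 + 11094 = 499033/45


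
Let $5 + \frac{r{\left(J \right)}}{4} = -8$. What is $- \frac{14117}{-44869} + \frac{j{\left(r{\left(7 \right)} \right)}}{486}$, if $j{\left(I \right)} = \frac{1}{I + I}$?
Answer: $\frac{713484779}{2267858736} \approx 0.31461$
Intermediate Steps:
$r{\left(J \right)} = -52$ ($r{\left(J \right)} = -20 + 4 \left(-8\right) = -20 - 32 = -52$)
$j{\left(I \right)} = \frac{1}{2 I}$
$- \frac{14117}{-44869} + \frac{j{\left(r{\left(7 \right)} \right)}}{486} = - \frac{14117}{-44869} + \frac{\frac{1}{2} \frac{1}{-52}}{486} = \left(-14117\right) \left(- \frac{1}{44869}\right) + \frac{1}{2} \left(- \frac{1}{52}\right) \frac{1}{486} = \frac{14117}{44869} - \frac{1}{50544} = \frac{713484779}{2267858736}$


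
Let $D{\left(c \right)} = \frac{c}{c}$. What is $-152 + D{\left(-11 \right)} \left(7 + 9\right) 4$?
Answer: $-88$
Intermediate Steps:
$D{\left(c \right)} = 1$
$-152 + D{\left(-11 \right)} \left(7 + 9\right) 4 = -152 + 1 \left(7 + 9\right) 4 = -152 + 1 \cdot 16 \cdot 4 = -152 + 1 \cdot 64 = -152 + 64 = -88$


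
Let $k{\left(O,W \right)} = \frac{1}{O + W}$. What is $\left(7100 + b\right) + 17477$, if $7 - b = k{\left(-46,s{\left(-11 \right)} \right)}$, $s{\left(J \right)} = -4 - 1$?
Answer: $\frac{1253785}{51} \approx 24584.0$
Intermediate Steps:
$s{\left(J \right)} = -5$
$b = \frac{358}{51}$ ($b = 7 - \frac{1}{-46 - 5} = 7 - \frac{1}{-51} = 7 - - \frac{1}{51} = 7 + \frac{1}{51} = \frac{358}{51} \approx 7.0196$)
$\left(7100 + b\right) + 17477 = \left(7100 + \frac{358}{51}\right) + 17477 = \frac{362458}{51} + 17477 = \frac{1253785}{51}$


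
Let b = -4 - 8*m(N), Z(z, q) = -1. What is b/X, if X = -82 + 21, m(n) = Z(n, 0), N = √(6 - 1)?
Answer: -4/61 ≈ -0.065574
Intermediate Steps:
N = √5 ≈ 2.2361
m(n) = -1
b = 4 (b = -4 - 8*(-1) = -4 + 8 = 4)
X = -61
b/X = 4/(-61) = 4*(-1/61) = -4/61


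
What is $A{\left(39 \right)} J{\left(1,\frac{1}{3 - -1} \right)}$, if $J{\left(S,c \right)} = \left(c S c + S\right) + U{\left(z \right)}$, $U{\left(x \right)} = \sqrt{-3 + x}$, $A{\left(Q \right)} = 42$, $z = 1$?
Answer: $\frac{357}{8} + 42 i \sqrt{2} \approx 44.625 + 59.397 i$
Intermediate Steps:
$J{\left(S,c \right)} = S + i \sqrt{2} + S c^{2}$ ($J{\left(S,c \right)} = \left(c S c + S\right) + \sqrt{-3 + 1} = \left(S c c + S\right) + \sqrt{-2} = \left(S c^{2} + S\right) + i \sqrt{2} = \left(S + S c^{2}\right) + i \sqrt{2} = S + i \sqrt{2} + S c^{2}$)
$A{\left(39 \right)} J{\left(1,\frac{1}{3 - -1} \right)} = 42 \left(1 + i \sqrt{2} + 1 \left(\frac{1}{3 - -1}\right)^{2}\right) = 42 \left(1 + i \sqrt{2} + 1 \left(\frac{1}{3 + 1}\right)^{2}\right) = 42 \left(1 + i \sqrt{2} + 1 \left(\frac{1}{4}\right)^{2}\right) = 42 \left(1 + i \sqrt{2} + 1 \cdot \frac{1}{16}\right) = 42 \left(1 + i \sqrt{2} + \frac{1}{16}\right) = 42 \left(\frac{17}{16} + i \sqrt{2}\right) = \frac{357}{8} + 42 i \sqrt{2}$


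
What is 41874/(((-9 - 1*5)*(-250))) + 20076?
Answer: 5021991/250 ≈ 20088.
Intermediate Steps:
41874/(((-9 - 1*5)*(-250))) + 20076 = 41874/(((-9 - 5)*(-250))) + 20076 = 41874/((-14*(-250))) + 20076 = 41874/3500 + 20076 = 41874*(1/3500) + 20076 = 2991/250 + 20076 = 5021991/250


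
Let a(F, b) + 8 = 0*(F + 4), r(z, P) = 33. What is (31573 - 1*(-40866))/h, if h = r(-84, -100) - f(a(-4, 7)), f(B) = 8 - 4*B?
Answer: -72439/7 ≈ -10348.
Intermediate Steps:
a(F, b) = -8 (a(F, b) = -8 + 0*(F + 4) = -8 + 0*(4 + F) = -8 + 0 = -8)
h = -7 (h = 33 - (8 - 4*(-8)) = 33 - (8 + 32) = 33 - 1*40 = 33 - 40 = -7)
(31573 - 1*(-40866))/h = (31573 - 1*(-40866))/(-7) = (31573 + 40866)*(-⅐) = 72439*(-⅐) = -72439/7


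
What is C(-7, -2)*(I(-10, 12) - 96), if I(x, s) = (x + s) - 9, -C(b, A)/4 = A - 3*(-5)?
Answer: 5356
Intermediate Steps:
C(b, A) = -60 - 4*A (C(b, A) = -4*(A - 3*(-5)) = -4*(A + 15) = -4*(15 + A) = -60 - 4*A)
I(x, s) = -9 + s + x (I(x, s) = (s + x) - 9 = -9 + s + x)
C(-7, -2)*(I(-10, 12) - 96) = (-60 - 4*(-2))*((-9 + 12 - 10) - 96) = (-60 + 8)*(-7 - 96) = -52*(-103) = 5356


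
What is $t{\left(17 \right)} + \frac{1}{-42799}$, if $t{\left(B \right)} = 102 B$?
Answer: $\frac{74213465}{42799} \approx 1734.0$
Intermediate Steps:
$t{\left(17 \right)} + \frac{1}{-42799} = 102 \cdot 17 + \frac{1}{-42799} = 1734 - \frac{1}{42799} = \frac{74213465}{42799}$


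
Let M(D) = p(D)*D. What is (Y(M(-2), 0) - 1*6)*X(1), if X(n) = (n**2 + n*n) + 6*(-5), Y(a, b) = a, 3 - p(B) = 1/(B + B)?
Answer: 350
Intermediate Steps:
p(B) = 3 - 1/(2*B) (p(B) = 3 - 1/(B + B) = 3 - 1/(2*B))
M(D) = D*(3 - 1/(2*D)) (M(D) = (3 - 1/(2*D))*D = D*(3 - 1/(2*D)))
X(n) = -30 + 2*n**2 (X(n) = (n**2 + n**2) - 30 = 2*n**2 - 30 = -30 + 2*n**2)
(Y(M(-2), 0) - 1*6)*X(1) = ((-1/2 + 3*(-2)) - 1*6)*(-30 + 2*1**2) = ((-1/2 - 6) - 6)*(-30 + 2*1) = (-13/2 - 6)*(-30 + 2) = -25/2*(-28) = 350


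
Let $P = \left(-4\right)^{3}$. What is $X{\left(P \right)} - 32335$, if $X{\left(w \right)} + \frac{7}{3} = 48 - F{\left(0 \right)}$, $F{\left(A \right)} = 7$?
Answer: $- \frac{96889}{3} \approx -32296.0$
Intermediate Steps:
$P = -64$
$X{\left(w \right)} = \frac{116}{3}$ ($X{\left(w \right)} = - \frac{7}{3} + \left(48 - 7\right) = - \frac{7}{3} + 41 = \frac{116}{3}$)
$X{\left(P \right)} - 32335 = \frac{116}{3} - 32335 = - \frac{96889}{3}$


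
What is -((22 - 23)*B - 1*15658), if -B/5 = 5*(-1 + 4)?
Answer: 15583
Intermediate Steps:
B = -75 (B = -25*(-1 + 4) = -25*3 = -5*15 = -75)
-((22 - 23)*B - 1*15658) = -((22 - 23)*(-75) - 1*15658) = -(-1*(-75) - 15658) = -(75 - 15658) = -1*(-15583) = 15583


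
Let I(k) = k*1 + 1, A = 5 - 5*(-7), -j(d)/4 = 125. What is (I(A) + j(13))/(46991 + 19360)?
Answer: -9/1301 ≈ -0.0069178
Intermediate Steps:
j(d) = -500 (j(d) = -4*125 = -500)
A = 40 (A = 5 + 35 = 40)
I(k) = 1 + k (I(k) = k + 1 = 1 + k)
(I(A) + j(13))/(46991 + 19360) = ((1 + 40) - 500)/(46991 + 19360) = (41 - 500)/66351 = -459*1/66351 = -9/1301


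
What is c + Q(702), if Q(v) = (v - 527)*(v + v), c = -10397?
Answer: 235303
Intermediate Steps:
Q(v) = 2*v*(-527 + v) (Q(v) = (-527 + v)*(2*v) = 2*v*(-527 + v))
c + Q(702) = -10397 + 2*702*(-527 + 702) = -10397 + 2*702*175 = -10397 + 245700 = 235303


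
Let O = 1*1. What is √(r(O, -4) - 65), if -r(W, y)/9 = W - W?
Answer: I*√65 ≈ 8.0623*I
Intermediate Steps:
O = 1
r(W, y) = 0 (r(W, y) = -9*(W - W) = -9*0 = 0)
√(r(O, -4) - 65) = √(0 - 65) = √(-65) = I*√65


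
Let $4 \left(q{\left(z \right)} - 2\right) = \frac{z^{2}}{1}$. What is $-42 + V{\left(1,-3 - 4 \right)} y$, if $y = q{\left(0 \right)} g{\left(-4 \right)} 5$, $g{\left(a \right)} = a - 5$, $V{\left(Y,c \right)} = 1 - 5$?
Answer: $318$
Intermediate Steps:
$V{\left(Y,c \right)} = -4$ ($V{\left(Y,c \right)} = 1 - 5 = -4$)
$q{\left(z \right)} = 2 + \frac{z^{2}}{4}$ ($q{\left(z \right)} = 2 + \frac{z^{2} \cdot 1^{-1}}{4} = 2 + \frac{z^{2} \cdot 1}{4} = 2 + \frac{z^{2}}{4}$)
$g{\left(a \right)} = -5 + a$
$y = -90$ ($y = \left(2 + \frac{0^{2}}{4}\right) \left(-5 - 4\right) 5 = \left(2 + \frac{1}{4} \cdot 0\right) \left(-9\right) 5 = \left(2 + 0\right) \left(-9\right) 5 = 2 \left(-9\right) 5 = \left(-18\right) 5 = -90$)
$-42 + V{\left(1,-3 - 4 \right)} y = -42 - -360 = -42 + 360 = 318$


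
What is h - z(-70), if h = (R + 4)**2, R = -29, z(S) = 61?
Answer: 564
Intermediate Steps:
h = 625 (h = (-29 + 4)**2 = (-25)**2 = 625)
h - z(-70) = 625 - 1*61 = 625 - 61 = 564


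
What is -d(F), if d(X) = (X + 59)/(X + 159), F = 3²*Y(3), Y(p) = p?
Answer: -43/93 ≈ -0.46237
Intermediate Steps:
F = 27 (F = 3²*3 = 9*3 = 27)
d(X) = (59 + X)/(159 + X)
-d(F) = -(59 + 27)/(159 + 27) = -86/186 = -1*43/93 = -43/93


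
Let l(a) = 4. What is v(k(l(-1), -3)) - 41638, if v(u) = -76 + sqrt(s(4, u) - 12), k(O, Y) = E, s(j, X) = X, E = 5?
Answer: -41714 + I*sqrt(7) ≈ -41714.0 + 2.6458*I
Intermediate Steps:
k(O, Y) = 5
v(u) = -76 + sqrt(-12 + u) (v(u) = -76 + sqrt(u - 12) = -76 + sqrt(-12 + u))
v(k(l(-1), -3)) - 41638 = (-76 + sqrt(-12 + 5)) - 41638 = (-76 + sqrt(-7)) - 41638 = (-76 + I*sqrt(7)) - 41638 = -41714 + I*sqrt(7)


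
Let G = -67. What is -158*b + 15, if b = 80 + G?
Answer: -2039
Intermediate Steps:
b = 13 (b = 80 - 67 = 13)
-158*b + 15 = -158*13 + 15 = -2054 + 15 = -2039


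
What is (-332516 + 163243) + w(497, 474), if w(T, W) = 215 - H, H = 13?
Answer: -169071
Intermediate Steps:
w(T, W) = 202 (w(T, W) = 215 - 1*13 = 215 - 13 = 202)
(-332516 + 163243) + w(497, 474) = (-332516 + 163243) + 202 = -169273 + 202 = -169071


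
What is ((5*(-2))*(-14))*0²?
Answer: 0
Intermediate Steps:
((5*(-2))*(-14))*0² = -10*(-14)*0 = 140*0 = 0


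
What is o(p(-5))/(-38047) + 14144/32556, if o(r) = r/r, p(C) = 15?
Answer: 134526053/309664533 ≈ 0.43443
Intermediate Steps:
o(r) = 1
o(p(-5))/(-38047) + 14144/32556 = 1/(-38047) + 14144/32556 = 1*(-1/38047) + 14144*(1/32556) = -1/38047 + 3536/8139 = 134526053/309664533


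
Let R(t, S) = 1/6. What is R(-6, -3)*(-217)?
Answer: -217/6 ≈ -36.167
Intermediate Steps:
R(t, S) = ⅙
R(-6, -3)*(-217) = (⅙)*(-217) = -217/6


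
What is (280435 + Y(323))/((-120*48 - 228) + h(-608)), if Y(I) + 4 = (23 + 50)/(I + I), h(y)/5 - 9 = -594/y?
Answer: -1449267992/30688179 ≈ -47.226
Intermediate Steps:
h(y) = 45 - 2970/y (h(y) = 45 + 5*(-594/y) = 45 - 2970/y)
Y(I) = -4 + 73/(2*I) (Y(I) = -4 + (23 + 50)/(I + I) = -4 + 73/((2*I)) = -4 + 73*(1/(2*I)) = -4 + 73/(2*I))
(280435 + Y(323))/((-120*48 - 228) + h(-608)) = (280435 + (-4 + (73/2)/323))/((-120*48 - 228) + (45 - 2970/(-608))) = (280435 + (-4 + (73/2)*(1/323)))/((-5760 - 228) + (45 - 2970*(-1/608))) = (280435 + (-4 + 73/646))/(-5988 + (45 + 1485/304)) = (280435 - 2511/646)/(-5988 + 15165/304) = 181158499/(646*(-1805187/304)) = (181158499/646)*(-304/1805187) = -1449267992/30688179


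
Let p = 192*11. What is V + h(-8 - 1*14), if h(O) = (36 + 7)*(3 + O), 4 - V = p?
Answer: -2925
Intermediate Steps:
p = 2112
V = -2108 (V = 4 - 1*2112 = 4 - 2112 = -2108)
h(O) = 129 + 43*O (h(O) = 43*(3 + O) = 129 + 43*O)
V + h(-8 - 1*14) = -2108 + (129 + 43*(-8 - 1*14)) = -2108 + (129 + 43*(-8 - 14)) = -2108 + (129 + 43*(-22)) = -2108 + (129 - 946) = -2108 - 817 = -2925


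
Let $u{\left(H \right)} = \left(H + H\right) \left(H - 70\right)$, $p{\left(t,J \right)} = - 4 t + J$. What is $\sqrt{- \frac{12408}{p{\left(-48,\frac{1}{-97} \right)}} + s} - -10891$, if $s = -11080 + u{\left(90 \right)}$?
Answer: $10891 + \frac{8 i \sqrt{337887247}}{1693} \approx 10891.0 + 86.86 i$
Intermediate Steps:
$p{\left(t,J \right)} = J - 4 t$
$u{\left(H \right)} = 2 H \left(-70 + H\right)$
$s = -7480$ ($s = -11080 + 2 \cdot 90 \left(-70 + 90\right) = -11080 + 2 \cdot 90 \cdot 20 = -11080 + 3600 = -7480$)
$\sqrt{- \frac{12408}{p{\left(-48,\frac{1}{-97} \right)}} + s} - -10891 = \sqrt{- \frac{12408}{\frac{1}{-97} - -192} - 7480} - -10891 = \sqrt{- \frac{12408}{- \frac{1}{97} + 192} - 7480} + 10891 = \sqrt{- \frac{12408}{\frac{18623}{97}} - 7480} + 10891 = \sqrt{\left(-12408\right) \frac{97}{18623} - 7480} + 10891 = \sqrt{- \frac{109416}{1693} - 7480} + 10891 = \sqrt{- \frac{12773056}{1693}} + 10891 = \frac{8 i \sqrt{337887247}}{1693} + 10891 = 10891 + \frac{8 i \sqrt{337887247}}{1693}$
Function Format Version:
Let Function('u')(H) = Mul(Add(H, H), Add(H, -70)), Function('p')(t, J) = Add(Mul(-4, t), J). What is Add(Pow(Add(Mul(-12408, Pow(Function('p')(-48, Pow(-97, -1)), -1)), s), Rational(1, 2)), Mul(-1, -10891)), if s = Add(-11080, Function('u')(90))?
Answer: Add(10891, Mul(Rational(8, 1693), I, Pow(337887247, Rational(1, 2)))) ≈ Add(10891., Mul(86.860, I))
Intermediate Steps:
Function('p')(t, J) = Add(J, Mul(-4, t))
Function('u')(H) = Mul(2, H, Add(-70, H)) (Function('u')(H) = Mul(Mul(2, H), Add(-70, H)) = Mul(2, H, Add(-70, H)))
s = -7480 (s = Add(-11080, Mul(2, 90, Add(-70, 90))) = Add(-11080, Mul(2, 90, 20)) = Add(-11080, 3600) = -7480)
Add(Pow(Add(Mul(-12408, Pow(Function('p')(-48, Pow(-97, -1)), -1)), s), Rational(1, 2)), Mul(-1, -10891)) = Add(Pow(Add(Mul(-12408, Pow(Add(Pow(-97, -1), Mul(-4, -48)), -1)), -7480), Rational(1, 2)), Mul(-1, -10891)) = Add(Pow(Add(Mul(-12408, Pow(Add(Rational(-1, 97), 192), -1)), -7480), Rational(1, 2)), 10891) = Add(Pow(Add(Mul(-12408, Pow(Rational(18623, 97), -1)), -7480), Rational(1, 2)), 10891) = Add(Pow(Add(Mul(-12408, Rational(97, 18623)), -7480), Rational(1, 2)), 10891) = Add(Pow(Add(Rational(-109416, 1693), -7480), Rational(1, 2)), 10891) = Add(Pow(Rational(-12773056, 1693), Rational(1, 2)), 10891) = Add(Mul(Rational(8, 1693), I, Pow(337887247, Rational(1, 2))), 10891) = Add(10891, Mul(Rational(8, 1693), I, Pow(337887247, Rational(1, 2))))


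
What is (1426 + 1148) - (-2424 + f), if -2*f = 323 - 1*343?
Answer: 4988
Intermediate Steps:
f = 10 (f = -(323 - 1*343)/2 = -(323 - 343)/2 = -½*(-20) = 10)
(1426 + 1148) - (-2424 + f) = (1426 + 1148) - (-2424 + 10) = 2574 - 1*(-2414) = 2574 + 2414 = 4988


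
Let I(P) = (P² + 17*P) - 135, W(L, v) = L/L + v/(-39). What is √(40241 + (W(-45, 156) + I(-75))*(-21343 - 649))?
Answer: I*√92590063 ≈ 9622.4*I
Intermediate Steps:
W(L, v) = 1 - v/39 (W(L, v) = 1 + v*(-1/39) = 1 - v/39)
I(P) = -135 + P² + 17*P
√(40241 + (W(-45, 156) + I(-75))*(-21343 - 649)) = √(40241 + ((1 - 1/39*156) + (-135 + (-75)² + 17*(-75)))*(-21343 - 649)) = √(40241 + ((1 - 4) + (-135 + 5625 - 1275))*(-21992)) = √(40241 + (-3 + 4215)*(-21992)) = √(40241 + 4212*(-21992)) = √(40241 - 92630304) = √(-92590063) = I*√92590063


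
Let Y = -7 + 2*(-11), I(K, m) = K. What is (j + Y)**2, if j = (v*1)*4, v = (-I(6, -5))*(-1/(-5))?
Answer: 28561/25 ≈ 1142.4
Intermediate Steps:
Y = -29 (Y = -7 - 22 = -29)
v = -6/5 (v = (-1*6)*(-1/(-5)) = -(-6)*(-1)/5 = -6*1/5 = -6/5 ≈ -1.2000)
j = -24/5 (j = -6/5*1*4 = -6/5*4 = -24/5 ≈ -4.8000)
(j + Y)**2 = (-24/5 - 29)**2 = (-169/5)**2 = 28561/25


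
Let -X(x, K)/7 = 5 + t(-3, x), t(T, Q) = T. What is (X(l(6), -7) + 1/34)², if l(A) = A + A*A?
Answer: 225625/1156 ≈ 195.18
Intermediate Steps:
l(A) = A + A²
X(x, K) = -14 (X(x, K) = -7*(5 - 3) = -7*2 = -14)
(X(l(6), -7) + 1/34)² = (-14 + 1/34)² = (-475/34)² = 225625/1156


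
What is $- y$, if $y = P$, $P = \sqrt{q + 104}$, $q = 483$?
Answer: $- \sqrt{587} \approx -24.228$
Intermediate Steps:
$P = \sqrt{587}$ ($P = \sqrt{483 + 104} = \sqrt{587} \approx 24.228$)
$y = \sqrt{587} \approx 24.228$
$- y = - \sqrt{587}$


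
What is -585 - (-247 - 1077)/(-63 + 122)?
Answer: -33191/59 ≈ -562.56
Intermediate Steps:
-585 - (-247 - 1077)/(-63 + 122) = -585 - (-1324)/59 = -585 - 1*(-1324/59) = -585 + 1324/59 = -33191/59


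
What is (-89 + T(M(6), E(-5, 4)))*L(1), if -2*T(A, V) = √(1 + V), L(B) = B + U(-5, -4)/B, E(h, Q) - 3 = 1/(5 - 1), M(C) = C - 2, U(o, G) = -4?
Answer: 267 + 3*√17/4 ≈ 270.09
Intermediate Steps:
M(C) = -2 + C
E(h, Q) = 13/4 (E(h, Q) = 3 + 1/(5 - 1) = 3 + 1/4 = 3 + ¼ = 13/4)
L(B) = B - 4/B
T(A, V) = -√(1 + V)/2
(-89 + T(M(6), E(-5, 4)))*L(1) = (-89 - √(1 + 13/4)/2)*(1 - 4/1) = (-89 - √17/4)*(1 - 4*1) = (-89 - √17/4)*(1 - 4) = (-89 - √17/4)*(-3) = 267 + 3*√17/4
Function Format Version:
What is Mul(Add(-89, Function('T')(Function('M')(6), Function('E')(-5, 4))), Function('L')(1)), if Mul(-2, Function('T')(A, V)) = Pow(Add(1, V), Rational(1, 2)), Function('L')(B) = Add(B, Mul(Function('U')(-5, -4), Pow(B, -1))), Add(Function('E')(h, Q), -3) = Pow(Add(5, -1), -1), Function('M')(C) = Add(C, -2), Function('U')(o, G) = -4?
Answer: Add(267, Mul(Rational(3, 4), Pow(17, Rational(1, 2)))) ≈ 270.09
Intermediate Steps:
Function('M')(C) = Add(-2, C)
Function('E')(h, Q) = Rational(13, 4) (Function('E')(h, Q) = Add(3, Pow(Add(5, -1), -1)) = Add(3, Pow(4, -1)) = Add(3, Rational(1, 4)) = Rational(13, 4))
Function('L')(B) = Add(B, Mul(-4, Pow(B, -1)))
Function('T')(A, V) = Mul(Rational(-1, 2), Pow(Add(1, V), Rational(1, 2)))
Mul(Add(-89, Function('T')(Function('M')(6), Function('E')(-5, 4))), Function('L')(1)) = Mul(Add(-89, Mul(Rational(-1, 2), Pow(Add(1, Rational(13, 4)), Rational(1, 2)))), Add(1, Mul(-4, Pow(1, -1)))) = Mul(Add(-89, Mul(Rational(-1, 2), Pow(Rational(17, 4), Rational(1, 2)))), Add(1, Mul(-4, 1))) = Mul(Add(-89, Mul(Rational(-1, 2), Mul(Rational(1, 2), Pow(17, Rational(1, 2))))), Add(1, -4)) = Mul(Add(-89, Mul(Rational(-1, 4), Pow(17, Rational(1, 2)))), -3) = Add(267, Mul(Rational(3, 4), Pow(17, Rational(1, 2))))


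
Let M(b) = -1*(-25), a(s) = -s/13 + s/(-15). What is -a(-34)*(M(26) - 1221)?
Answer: 87584/15 ≈ 5838.9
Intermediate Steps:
a(s) = -28*s/195 (a(s) = -s*(1/13) + s*(-1/15) = -s/13 - s/15 = -28*s/195)
M(b) = 25
-a(-34)*(M(26) - 1221) = -(-28/195*(-34))*(25 - 1221) = -952*(-1196)/195 = -1*(-87584/15) = 87584/15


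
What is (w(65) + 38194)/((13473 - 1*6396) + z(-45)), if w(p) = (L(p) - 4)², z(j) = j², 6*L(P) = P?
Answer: 1376665/327672 ≈ 4.2013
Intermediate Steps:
L(P) = P/6
w(p) = (-4 + p/6)² (w(p) = (p/6 - 4)² = (-4 + p/6)²)
(w(65) + 38194)/((13473 - 1*6396) + z(-45)) = ((-24 + 65)²/36 + 38194)/((13473 - 1*6396) + (-45)²) = ((1/36)*41² + 38194)/((13473 - 6396) + 2025) = ((1/36)*1681 + 38194)/(7077 + 2025) = (1681/36 + 38194)/9102 = (1376665/36)*(1/9102) = 1376665/327672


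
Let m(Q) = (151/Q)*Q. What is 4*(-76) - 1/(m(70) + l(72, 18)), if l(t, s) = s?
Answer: -51377/169 ≈ -304.01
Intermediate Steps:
m(Q) = 151
4*(-76) - 1/(m(70) + l(72, 18)) = 4*(-76) - 1/(151 + 18) = -304 - 1/169 = -51377/169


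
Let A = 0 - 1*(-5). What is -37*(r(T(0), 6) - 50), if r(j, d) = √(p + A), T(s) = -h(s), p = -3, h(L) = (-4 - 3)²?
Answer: 1850 - 37*√2 ≈ 1797.7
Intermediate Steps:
h(L) = 49 (h(L) = (-7)² = 49)
T(s) = -49 (T(s) = -1*49 = -49)
A = 5 (A = 0 + 5 = 5)
r(j, d) = √2 (r(j, d) = √(-3 + 5) = √2)
-37*(r(T(0), 6) - 50) = -37*(√2 - 50) = -37*(-50 + √2) = 1850 - 37*√2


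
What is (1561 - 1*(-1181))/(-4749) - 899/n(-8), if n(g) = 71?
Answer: -1488011/112393 ≈ -13.239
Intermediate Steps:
(1561 - 1*(-1181))/(-4749) - 899/n(-8) = (1561 - 1*(-1181))/(-4749) - 899/71 = (1561 + 1181)*(-1/4749) - 899*1/71 = 2742*(-1/4749) - 899/71 = -914/1583 - 899/71 = -1488011/112393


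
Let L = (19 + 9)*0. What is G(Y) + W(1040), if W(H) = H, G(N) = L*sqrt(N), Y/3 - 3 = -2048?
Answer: 1040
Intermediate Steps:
Y = -6135 (Y = 9 + 3*(-2048) = 9 - 6144 = -6135)
L = 0 (L = 28*0 = 0)
G(N) = 0 (G(N) = 0*sqrt(N) = 0)
G(Y) + W(1040) = 0 + 1040 = 1040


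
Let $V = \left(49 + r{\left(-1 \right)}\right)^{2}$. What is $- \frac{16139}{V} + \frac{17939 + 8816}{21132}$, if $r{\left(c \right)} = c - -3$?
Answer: $- \frac{3351353}{678572} \approx -4.9388$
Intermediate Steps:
$r{\left(c \right)} = 3 + c$ ($r{\left(c \right)} = c + 3 = 3 + c$)
$V = 2601$ ($V = \left(49 + \left(3 - 1\right)\right)^{2} = \left(49 + 2\right)^{2} = 51^{2} = 2601$)
$- \frac{16139}{V} + \frac{17939 + 8816}{21132} = - \frac{16139}{2601} + \frac{17939 + 8816}{21132} = \left(-16139\right) \frac{1}{2601} + 26755 \cdot \frac{1}{21132} = - \frac{16139}{2601} + \frac{26755}{21132} = - \frac{3351353}{678572}$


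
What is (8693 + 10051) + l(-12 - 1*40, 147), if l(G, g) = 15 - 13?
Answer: 18746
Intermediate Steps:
l(G, g) = 2
(8693 + 10051) + l(-12 - 1*40, 147) = (8693 + 10051) + 2 = 18744 + 2 = 18746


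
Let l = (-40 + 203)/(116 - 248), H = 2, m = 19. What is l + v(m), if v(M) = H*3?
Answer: 629/132 ≈ 4.7652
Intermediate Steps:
v(M) = 6 (v(M) = 2*3 = 6)
l = -163/132 (l = 163/(-132) = 163*(-1/132) = -163/132 ≈ -1.2348)
l + v(m) = -163/132 + 6 = 629/132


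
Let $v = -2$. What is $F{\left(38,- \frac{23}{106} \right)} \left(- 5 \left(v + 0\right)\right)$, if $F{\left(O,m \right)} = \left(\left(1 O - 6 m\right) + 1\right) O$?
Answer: $\frac{811680}{53} \approx 15315.0$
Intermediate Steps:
$F{\left(O,m \right)} = O \left(1 + O - 6 m\right)$ ($F{\left(O,m \right)} = \left(\left(O - 6 m\right) + 1\right) O = \left(1 + O - 6 m\right) O = O \left(1 + O - 6 m\right)$)
$F{\left(38,- \frac{23}{106} \right)} \left(- 5 \left(v + 0\right)\right) = 38 \left(1 + 38 - 6 \left(- \frac{23}{106}\right)\right) \left(- 5 \left(-2 + 0\right)\right) = 38 \left(1 + 38 - 6 \left(\left(-23\right) \frac{1}{106}\right)\right) \left(\left(-5\right) \left(-2\right)\right) = 38 \left(1 + 38 - - \frac{69}{53}\right) 10 = 38 \left(1 + 38 + \frac{69}{53}\right) 10 = 38 \cdot \frac{2136}{53} \cdot 10 = \frac{81168}{53} \cdot 10 = \frac{811680}{53}$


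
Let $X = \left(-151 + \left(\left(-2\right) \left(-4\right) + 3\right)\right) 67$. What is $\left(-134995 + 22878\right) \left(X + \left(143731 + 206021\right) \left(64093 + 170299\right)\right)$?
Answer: $-9191246427432268$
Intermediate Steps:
$X = -9380$ ($X = \left(-151 + \left(8 + 3\right)\right) 67 = \left(-151 + 11\right) 67 = \left(-140\right) 67 = -9380$)
$\left(-134995 + 22878\right) \left(X + \left(143731 + 206021\right) \left(64093 + 170299\right)\right) = \left(-134995 + 22878\right) \left(-9380 + \left(143731 + 206021\right) \left(64093 + 170299\right)\right) = - 112117 \left(-9380 + 349752 \cdot 234392\right) = - 112117 \left(-9380 + 81979070784\right) = \left(-112117\right) 81979061404 = -9191246427432268$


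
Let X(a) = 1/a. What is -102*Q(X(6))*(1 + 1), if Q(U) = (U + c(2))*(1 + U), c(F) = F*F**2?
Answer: -5831/3 ≈ -1943.7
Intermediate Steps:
c(F) = F**3
Q(U) = (1 + U)*(8 + U) (Q(U) = (U + 2**3)*(1 + U) = (U + 8)*(1 + U) = (8 + U)*(1 + U) = (1 + U)*(8 + U))
-102*Q(X(6))*(1 + 1) = -102*(8 + (1/6)**2 + 9/6)*(1 + 1) = -102*(8 + (1/6)**2 + 9*(1/6))*2 = -102*(8 + 1/36 + 3/2)*2 = -5831*2/6 = -102*343/18 = -5831/3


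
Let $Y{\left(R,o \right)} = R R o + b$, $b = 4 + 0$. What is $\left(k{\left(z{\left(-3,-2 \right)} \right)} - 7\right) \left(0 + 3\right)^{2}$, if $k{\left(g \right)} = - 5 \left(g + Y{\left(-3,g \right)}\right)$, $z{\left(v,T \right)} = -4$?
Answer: $1557$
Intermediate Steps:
$b = 4$
$Y{\left(R,o \right)} = 4 + o R^{2}$ ($Y{\left(R,o \right)} = R R o + 4 = R^{2} o + 4 = o R^{2} + 4 = 4 + o R^{2}$)
$k{\left(g \right)} = -20 - 50 g$ ($k{\left(g \right)} = - 5 \left(g + \left(4 + g \left(-3\right)^{2}\right)\right) = - 5 \left(g + \left(4 + g 9\right)\right) = - 5 \left(g + \left(4 + 9 g\right)\right) = - 5 \left(4 + 10 g\right) = -20 - 50 g$)
$\left(k{\left(z{\left(-3,-2 \right)} \right)} - 7\right) \left(0 + 3\right)^{2} = \left(\left(-20 - -200\right) - 7\right) \left(0 + 3\right)^{2} = \left(\left(-20 + 200\right) - 7\right) 3^{2} = \left(180 - 7\right) 9 = 173 \cdot 9 = 1557$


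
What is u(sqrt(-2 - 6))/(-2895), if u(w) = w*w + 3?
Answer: 1/579 ≈ 0.0017271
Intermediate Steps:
u(w) = 3 + w**2 (u(w) = w**2 + 3 = 3 + w**2)
u(sqrt(-2 - 6))/(-2895) = (3 + (sqrt(-2 - 6))**2)/(-2895) = (3 + (sqrt(-8))**2)*(-1/2895) = (3 + (2*I*sqrt(2))**2)*(-1/2895) = (3 - 8)*(-1/2895) = -5*(-1/2895) = 1/579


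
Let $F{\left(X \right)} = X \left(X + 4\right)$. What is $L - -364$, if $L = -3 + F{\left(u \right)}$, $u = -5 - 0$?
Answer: $366$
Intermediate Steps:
$u = -5$ ($u = -5 + 0 = -5$)
$F{\left(X \right)} = X \left(4 + X\right)$
$L = 2$ ($L = -3 - 5 \left(4 - 5\right) = -3 - -5 = -3 + 5 = 2$)
$L - -364 = 2 - -364 = 2 + 364 = 366$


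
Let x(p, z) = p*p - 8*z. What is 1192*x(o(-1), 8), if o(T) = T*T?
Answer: -75096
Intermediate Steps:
o(T) = T**2
x(p, z) = p**2 - 8*z
1192*x(o(-1), 8) = 1192*(((-1)**2)**2 - 8*8) = 1192*(1**2 - 64) = 1192*(1 - 64) = 1192*(-63) = -75096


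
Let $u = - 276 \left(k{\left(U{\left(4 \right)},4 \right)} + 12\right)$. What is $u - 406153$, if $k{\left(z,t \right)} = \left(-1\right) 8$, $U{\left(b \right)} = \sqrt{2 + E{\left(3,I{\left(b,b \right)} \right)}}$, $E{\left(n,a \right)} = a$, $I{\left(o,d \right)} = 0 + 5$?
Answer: $-407257$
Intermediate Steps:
$I{\left(o,d \right)} = 5$
$U{\left(b \right)} = \sqrt{7}$ ($U{\left(b \right)} = \sqrt{2 + 5} = \sqrt{7}$)
$k{\left(z,t \right)} = -8$
$u = -1104$ ($u = - 276 \left(-8 + 12\right) = \left(-276\right) 4 = -1104$)
$u - 406153 = -1104 - 406153 = -407257$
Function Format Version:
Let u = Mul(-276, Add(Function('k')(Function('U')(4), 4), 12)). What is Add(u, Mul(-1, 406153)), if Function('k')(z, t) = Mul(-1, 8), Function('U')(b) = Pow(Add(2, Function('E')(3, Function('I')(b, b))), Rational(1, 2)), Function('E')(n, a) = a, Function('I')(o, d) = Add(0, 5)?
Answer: -407257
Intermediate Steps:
Function('I')(o, d) = 5
Function('U')(b) = Pow(7, Rational(1, 2)) (Function('U')(b) = Pow(Add(2, 5), Rational(1, 2)) = Pow(7, Rational(1, 2)))
Function('k')(z, t) = -8
u = -1104 (u = Mul(-276, Add(-8, 12)) = Mul(-276, 4) = -1104)
Add(u, Mul(-1, 406153)) = Add(-1104, Mul(-1, 406153)) = Add(-1104, -406153) = -407257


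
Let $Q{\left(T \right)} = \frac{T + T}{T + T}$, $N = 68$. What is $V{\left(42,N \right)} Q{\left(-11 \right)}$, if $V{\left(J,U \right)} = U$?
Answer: $68$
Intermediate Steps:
$Q{\left(T \right)} = 1$ ($Q{\left(T \right)} = \frac{2 T}{2 T} = 2 T \frac{1}{2 T} = 1$)
$V{\left(42,N \right)} Q{\left(-11 \right)} = 68 \cdot 1 = 68$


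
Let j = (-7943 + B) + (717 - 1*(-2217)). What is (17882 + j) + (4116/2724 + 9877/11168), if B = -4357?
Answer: 21595290879/2535136 ≈ 8518.4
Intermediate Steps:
j = -9366 (j = (-7943 - 4357) + (717 - 1*(-2217)) = -12300 + (717 + 2217) = -12300 + 2934 = -9366)
(17882 + j) + (4116/2724 + 9877/11168) = (17882 - 9366) + (4116/2724 + 9877/11168) = 8516 + (4116*(1/2724) + 9877*(1/11168)) = 8516 + (343/227 + 9877/11168) = 8516 + 6072703/2535136 = 21595290879/2535136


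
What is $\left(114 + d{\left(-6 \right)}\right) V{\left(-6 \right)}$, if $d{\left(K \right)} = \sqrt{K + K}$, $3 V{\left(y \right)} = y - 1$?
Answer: $-266 - \frac{14 i \sqrt{3}}{3} \approx -266.0 - 8.0829 i$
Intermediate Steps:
$V{\left(y \right)} = - \frac{1}{3} + \frac{y}{3}$ ($V{\left(y \right)} = \frac{y - 1}{3} = \frac{-1 + y}{3} = - \frac{1}{3} + \frac{y}{3}$)
$d{\left(K \right)} = \sqrt{2} \sqrt{K}$ ($d{\left(K \right)} = \sqrt{2 K} = \sqrt{2} \sqrt{K}$)
$\left(114 + d{\left(-6 \right)}\right) V{\left(-6 \right)} = \left(114 + \sqrt{2} \sqrt{-6}\right) \left(- \frac{1}{3} + \frac{1}{3} \left(-6\right)\right) = \left(114 + \sqrt{2} i \sqrt{6}\right) \left(- \frac{1}{3} - 2\right) = \left(114 + 2 i \sqrt{3}\right) \left(- \frac{7}{3}\right) = -266 - \frac{14 i \sqrt{3}}{3}$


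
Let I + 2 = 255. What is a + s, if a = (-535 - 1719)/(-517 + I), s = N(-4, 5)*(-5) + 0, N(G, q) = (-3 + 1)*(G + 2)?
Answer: -1513/132 ≈ -11.462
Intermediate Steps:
N(G, q) = -4 - 2*G (N(G, q) = -2*(2 + G) = -4 - 2*G)
I = 253 (I = -2 + 255 = 253)
s = -20 (s = (-4 - 2*(-4))*(-5) + 0 = (-4 + 8)*(-5) + 0 = 4*(-5) + 0 = -20 + 0 = -20)
a = 1127/132 (a = (-535 - 1719)/(-517 + 253) = -2254/(-264) = -2254*(-1/264) = 1127/132 ≈ 8.5379)
a + s = 1127/132 - 20 = -1513/132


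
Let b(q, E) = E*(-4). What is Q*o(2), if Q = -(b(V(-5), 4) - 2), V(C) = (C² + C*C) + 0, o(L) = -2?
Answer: -36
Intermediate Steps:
V(C) = 2*C² (V(C) = (C² + C²) + 0 = 2*C² + 0 = 2*C²)
b(q, E) = -4*E
Q = 18 (Q = -(-4*4 - 2) = -(-16 - 2) = -1*(-18) = 18)
Q*o(2) = 18*(-2) = -36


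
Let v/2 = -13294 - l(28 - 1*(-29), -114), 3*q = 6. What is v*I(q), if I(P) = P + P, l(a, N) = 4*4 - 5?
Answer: -106440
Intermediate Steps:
q = 2 (q = (⅓)*6 = 2)
l(a, N) = 11 (l(a, N) = 16 - 5 = 11)
I(P) = 2*P
v = -26610 (v = 2*(-13294 - 1*11) = 2*(-13294 - 11) = 2*(-13305) = -26610)
v*I(q) = -53220*2 = -26610*4 = -106440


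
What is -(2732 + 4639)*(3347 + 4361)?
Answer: -56815668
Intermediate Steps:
-(2732 + 4639)*(3347 + 4361) = -7371*7708 = -1*56815668 = -56815668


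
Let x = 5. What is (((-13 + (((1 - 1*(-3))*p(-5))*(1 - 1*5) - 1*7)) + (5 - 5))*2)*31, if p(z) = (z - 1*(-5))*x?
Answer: -1240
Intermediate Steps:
p(z) = 25 + 5*z (p(z) = (z - 1*(-5))*5 = (z + 5)*5 = (5 + z)*5 = 25 + 5*z)
(((-13 + (((1 - 1*(-3))*p(-5))*(1 - 1*5) - 1*7)) + (5 - 5))*2)*31 = (((-13 + (((1 - 1*(-3))*(25 + 5*(-5)))*(1 - 1*5) - 1*7)) + (5 - 5))*2)*31 = (((-13 + (((1 + 3)*(25 - 25))*(1 - 5) - 7)) + 0)*2)*31 = (((-13 + ((4*0)*(-4) - 7)) + 0)*2)*31 = (((-13 + (0*(-4) - 7)) + 0)*2)*31 = (((-13 + (0 - 7)) + 0)*2)*31 = (((-13 - 7) + 0)*2)*31 = ((-20 + 0)*2)*31 = -20*2*31 = -40*31 = -1240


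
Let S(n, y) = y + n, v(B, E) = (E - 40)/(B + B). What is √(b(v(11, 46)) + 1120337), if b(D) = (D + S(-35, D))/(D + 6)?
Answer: √5333898306/69 ≈ 1058.5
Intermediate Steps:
v(B, E) = (-40 + E)/(2*B) (v(B, E) = (-40 + E)/((2*B)) = (-40 + E)*(1/(2*B)) = (-40 + E)/(2*B))
S(n, y) = n + y
b(D) = (-35 + 2*D)/(6 + D) (b(D) = (D + (-35 + D))/(D + 6) = (-35 + 2*D)/(6 + D))
√(b(v(11, 46)) + 1120337) = √((-35 + 2*((½)*(-40 + 46)/11))/(6 + (½)*(-40 + 46)/11) + 1120337) = √((-35 + 2*((½)*(1/11)*6))/(6 + (½)*(1/11)*6) + 1120337) = √((-35 + 2*(3/11))/(6 + 3/11) + 1120337) = √((-35 + 6/11)/(69/11) + 1120337) = √((11/69)*(-379/11) + 1120337) = √(-379/69 + 1120337) = √(77302874/69) = √5333898306/69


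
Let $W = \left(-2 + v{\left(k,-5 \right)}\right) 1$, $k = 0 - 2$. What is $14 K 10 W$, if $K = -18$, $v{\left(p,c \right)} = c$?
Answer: $17640$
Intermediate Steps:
$k = -2$ ($k = 0 - 2 = -2$)
$W = -7$ ($W = \left(-2 - 5\right) 1 = \left(-7\right) 1 = -7$)
$14 K 10 W = 14 \left(-18\right) 10 \left(-7\right) = \left(-252\right) 10 \left(-7\right) = \left(-2520\right) \left(-7\right) = 17640$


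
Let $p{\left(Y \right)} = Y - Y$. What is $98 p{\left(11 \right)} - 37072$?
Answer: $-37072$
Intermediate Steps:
$p{\left(Y \right)} = 0$
$98 p{\left(11 \right)} - 37072 = 98 \cdot 0 - 37072 = 0 - 37072 = -37072$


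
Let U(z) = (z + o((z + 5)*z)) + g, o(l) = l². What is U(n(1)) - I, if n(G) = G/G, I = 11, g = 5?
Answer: 31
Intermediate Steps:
n(G) = 1
U(z) = 5 + z + z²*(5 + z)² (U(z) = (z + ((z + 5)*z)²) + 5 = (z + ((5 + z)*z)²) + 5 = (z + (z*(5 + z))²) + 5 = (z + z²*(5 + z)²) + 5 = 5 + z + z²*(5 + z)²)
U(n(1)) - I = (5 + 1 + 1²*(5 + 1)²) - 1*11 = (5 + 1 + 1*6²) - 11 = (5 + 1 + 1*36) - 11 = (5 + 1 + 36) - 11 = 42 - 11 = 31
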